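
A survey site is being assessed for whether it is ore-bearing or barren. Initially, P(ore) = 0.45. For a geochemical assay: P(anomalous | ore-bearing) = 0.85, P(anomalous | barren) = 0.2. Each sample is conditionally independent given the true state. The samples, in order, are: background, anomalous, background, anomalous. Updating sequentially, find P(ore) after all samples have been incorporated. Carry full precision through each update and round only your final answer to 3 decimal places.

0.342

After 'background': P(ore) = 0.15·0.4500 / (0.15·0.4500 + 0.8·0.5500) ≈ 0.1330
After 'anomalous': P(ore) = 0.85·0.1330 / (0.85·0.1330 + 0.2·0.8670) ≈ 0.3947
After 'background': P(ore) = 0.15·0.3947 / (0.15·0.3947 + 0.8·0.6053) ≈ 0.1089
After 'anomalous': P(ore) = 0.85·0.1089 / (0.85·0.1089 + 0.2·0.8911) ≈ 0.3419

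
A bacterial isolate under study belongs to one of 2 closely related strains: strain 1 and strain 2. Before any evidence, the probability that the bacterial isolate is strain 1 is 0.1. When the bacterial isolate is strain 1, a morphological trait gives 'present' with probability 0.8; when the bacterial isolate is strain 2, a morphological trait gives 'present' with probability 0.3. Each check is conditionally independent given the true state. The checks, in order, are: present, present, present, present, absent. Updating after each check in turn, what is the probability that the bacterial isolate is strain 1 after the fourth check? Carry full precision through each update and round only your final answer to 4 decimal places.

0.8489

Each posterior becomes the prior for the next update.
After 'present': P(strain 1) = 0.8·0.1000 / (0.8·0.1000 + 0.3·0.9000) ≈ 0.2286
After 'present': P(strain 1) = 0.8·0.2286 / (0.8·0.2286 + 0.3·0.7714) ≈ 0.4414
After 'present': P(strain 1) = 0.8·0.4414 / (0.8·0.4414 + 0.3·0.5586) ≈ 0.6781
After 'present': P(strain 1) = 0.8·0.6781 / (0.8·0.6781 + 0.3·0.3219) ≈ 0.8489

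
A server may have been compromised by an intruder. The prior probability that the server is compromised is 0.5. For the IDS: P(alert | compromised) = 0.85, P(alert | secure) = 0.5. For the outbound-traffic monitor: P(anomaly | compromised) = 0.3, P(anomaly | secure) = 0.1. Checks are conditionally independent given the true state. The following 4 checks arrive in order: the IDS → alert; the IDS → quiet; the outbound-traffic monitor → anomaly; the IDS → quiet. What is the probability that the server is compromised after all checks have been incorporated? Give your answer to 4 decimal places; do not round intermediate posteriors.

After the IDS='alert': P(compromised) = 0.85·0.5000 / (0.85·0.5000 + 0.5·0.5000) ≈ 0.6296
After the IDS='quiet': P(compromised) = 0.15·0.6296 / (0.15·0.6296 + 0.5·0.3704) ≈ 0.3377
After the outbound-traffic monitor='anomaly': P(compromised) = 0.3·0.3377 / (0.3·0.3377 + 0.1·0.6623) ≈ 0.6047
After the IDS='quiet': P(compromised) = 0.15·0.6047 / (0.15·0.6047 + 0.5·0.3953) ≈ 0.3146

0.3146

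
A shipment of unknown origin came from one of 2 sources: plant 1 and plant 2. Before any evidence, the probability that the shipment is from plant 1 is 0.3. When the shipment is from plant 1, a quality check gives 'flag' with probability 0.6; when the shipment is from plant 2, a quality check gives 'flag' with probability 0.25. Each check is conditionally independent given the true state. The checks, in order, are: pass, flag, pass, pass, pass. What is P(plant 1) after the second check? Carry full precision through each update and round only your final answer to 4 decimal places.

0.3542

After 'pass': P(plant 1) = 0.4·0.3000 / (0.4·0.3000 + 0.75·0.7000) ≈ 0.1860
After 'flag': P(plant 1) = 0.6·0.1860 / (0.6·0.1860 + 0.25·0.8140) ≈ 0.3542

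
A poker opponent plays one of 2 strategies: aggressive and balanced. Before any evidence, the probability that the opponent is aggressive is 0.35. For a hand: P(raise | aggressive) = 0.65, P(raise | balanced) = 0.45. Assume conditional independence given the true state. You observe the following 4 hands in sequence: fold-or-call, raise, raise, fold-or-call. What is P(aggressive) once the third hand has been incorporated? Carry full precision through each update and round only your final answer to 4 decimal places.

0.4169

Apply Bayes' rule sequentially, carrying P(aggressive) forward.
After 'fold-or-call': P(aggressive) = 0.35·0.3500 / (0.35·0.3500 + 0.55·0.6500) ≈ 0.2552
After 'raise': P(aggressive) = 0.65·0.2552 / (0.65·0.2552 + 0.45·0.7448) ≈ 0.3311
After 'raise': P(aggressive) = 0.65·0.3311 / (0.65·0.3311 + 0.45·0.6689) ≈ 0.4169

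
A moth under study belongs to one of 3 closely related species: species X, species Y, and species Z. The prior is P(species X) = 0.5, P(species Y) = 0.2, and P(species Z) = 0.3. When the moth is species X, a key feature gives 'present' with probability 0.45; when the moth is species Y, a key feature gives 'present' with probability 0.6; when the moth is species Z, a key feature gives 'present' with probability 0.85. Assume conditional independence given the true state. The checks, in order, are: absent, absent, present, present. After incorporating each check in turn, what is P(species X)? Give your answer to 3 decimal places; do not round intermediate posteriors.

After 'absent': normaliser = 0.55·0.5000 + 0.4·0.2000 + 0.15·0.3000; P(species X) ≈ 0.6875, P(species Y) ≈ 0.2000, P(species Z) ≈ 0.1125
After 'absent': normaliser = 0.55·0.6875 + 0.4·0.2000 + 0.15·0.1125; P(species X) ≈ 0.7961, P(species Y) ≈ 0.1684, P(species Z) ≈ 0.0355
After 'present': normaliser = 0.45·0.7961 + 0.6·0.1684 + 0.85·0.0355; P(species X) ≈ 0.7319, P(species Y) ≈ 0.2065, P(species Z) ≈ 0.0617
After 'present': normaliser = 0.45·0.7319 + 0.6·0.2065 + 0.85·0.0617; P(species X) ≈ 0.6513, P(species Y) ≈ 0.2450, P(species Z) ≈ 0.1037

0.651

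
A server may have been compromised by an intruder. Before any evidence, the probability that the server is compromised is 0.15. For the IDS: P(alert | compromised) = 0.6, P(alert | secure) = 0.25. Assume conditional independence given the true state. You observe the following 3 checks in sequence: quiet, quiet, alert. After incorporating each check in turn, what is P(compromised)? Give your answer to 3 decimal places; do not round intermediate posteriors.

After 'quiet': P(compromised) = 0.4·0.1500 / (0.4·0.1500 + 0.75·0.8500) ≈ 0.0860
After 'quiet': P(compromised) = 0.4·0.0860 / (0.4·0.0860 + 0.75·0.9140) ≈ 0.0478
After 'alert': P(compromised) = 0.6·0.0478 / (0.6·0.0478 + 0.25·0.9522) ≈ 0.1075

0.108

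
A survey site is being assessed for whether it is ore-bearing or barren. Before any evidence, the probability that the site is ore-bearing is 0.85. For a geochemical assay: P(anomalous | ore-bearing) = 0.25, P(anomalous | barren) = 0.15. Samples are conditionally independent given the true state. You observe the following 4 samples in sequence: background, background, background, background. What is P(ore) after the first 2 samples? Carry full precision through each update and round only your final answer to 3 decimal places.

After 'background': P(ore) = 0.75·0.8500 / (0.75·0.8500 + 0.85·0.1500) ≈ 0.8333
After 'background': P(ore) = 0.75·0.8333 / (0.75·0.8333 + 0.85·0.1667) ≈ 0.8152

0.815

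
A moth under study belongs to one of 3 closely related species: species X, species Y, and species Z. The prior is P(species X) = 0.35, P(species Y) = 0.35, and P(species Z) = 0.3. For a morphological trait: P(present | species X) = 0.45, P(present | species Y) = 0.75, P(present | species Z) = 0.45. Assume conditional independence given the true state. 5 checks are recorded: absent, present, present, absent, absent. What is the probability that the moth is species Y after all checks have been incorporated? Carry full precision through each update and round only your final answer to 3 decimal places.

Each posterior becomes the prior for the next update.
After 'absent': normaliser = 0.55·0.3500 + 0.25·0.3500 + 0.55·0.3000; P(species X) ≈ 0.4326, P(species Y) ≈ 0.1966, P(species Z) ≈ 0.3708
After 'present': normaliser = 0.45·0.4326 + 0.75·0.1966 + 0.45·0.3708; P(species X) ≈ 0.3825, P(species Y) ≈ 0.2897, P(species Z) ≈ 0.3278
After 'present': normaliser = 0.45·0.3825 + 0.75·0.2897 + 0.45·0.3278; P(species X) ≈ 0.3205, P(species Y) ≈ 0.4047, P(species Z) ≈ 0.2747
After 'absent': normaliser = 0.55·0.3205 + 0.25·0.4047 + 0.55·0.2747; P(species X) ≈ 0.4113, P(species Y) ≈ 0.2361, P(species Z) ≈ 0.3526
After 'absent': normaliser = 0.55·0.4113 + 0.25·0.2361 + 0.55·0.3526; P(species X) ≈ 0.4721, P(species Y) ≈ 0.1232, P(species Z) ≈ 0.4047

0.123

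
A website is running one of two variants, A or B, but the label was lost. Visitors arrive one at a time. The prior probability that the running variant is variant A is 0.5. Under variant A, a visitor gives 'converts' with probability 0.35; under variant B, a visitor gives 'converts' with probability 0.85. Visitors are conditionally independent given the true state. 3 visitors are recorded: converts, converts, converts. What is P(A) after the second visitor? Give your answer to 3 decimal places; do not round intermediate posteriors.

Apply Bayes' rule sequentially, carrying P(A) forward.
After 'converts': P(A) = 0.35·0.5000 / (0.35·0.5000 + 0.85·0.5000) ≈ 0.2917
After 'converts': P(A) = 0.35·0.2917 / (0.35·0.2917 + 0.85·0.7083) ≈ 0.1450

0.145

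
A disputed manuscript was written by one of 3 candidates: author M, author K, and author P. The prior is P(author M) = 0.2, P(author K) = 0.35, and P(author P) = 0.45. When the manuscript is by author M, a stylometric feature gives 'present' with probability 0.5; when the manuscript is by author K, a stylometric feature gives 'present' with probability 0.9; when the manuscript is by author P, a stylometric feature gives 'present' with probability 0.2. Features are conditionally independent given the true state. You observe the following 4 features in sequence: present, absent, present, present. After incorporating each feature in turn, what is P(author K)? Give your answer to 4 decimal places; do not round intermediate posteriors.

After 'present': normaliser = 0.5·0.2000 + 0.9·0.3500 + 0.2·0.4500; P(author M) ≈ 0.1980, P(author K) ≈ 0.6238, P(author P) ≈ 0.1782
After 'absent': normaliser = 0.5·0.1980 + 0.1·0.6238 + 0.8·0.1782; P(author M) ≈ 0.3257, P(author K) ≈ 0.2052, P(author P) ≈ 0.4691
After 'present': normaliser = 0.5·0.3257 + 0.9·0.2052 + 0.2·0.4691; P(author M) ≈ 0.3690, P(author K) ≈ 0.4185, P(author P) ≈ 0.2125
After 'present': normaliser = 0.5·0.3690 + 0.9·0.4185 + 0.2·0.2125; P(author M) ≈ 0.3057, P(author K) ≈ 0.6239, P(author P) ≈ 0.0704

0.6239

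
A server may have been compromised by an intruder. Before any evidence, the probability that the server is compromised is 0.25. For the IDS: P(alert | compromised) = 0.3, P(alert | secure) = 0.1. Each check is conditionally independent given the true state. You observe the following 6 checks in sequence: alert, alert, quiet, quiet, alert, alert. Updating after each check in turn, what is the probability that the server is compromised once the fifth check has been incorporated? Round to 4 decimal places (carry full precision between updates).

After 'alert': P(compromised) = 0.3·0.2500 / (0.3·0.2500 + 0.1·0.7500) ≈ 0.5000
After 'alert': P(compromised) = 0.3·0.5000 / (0.3·0.5000 + 0.1·0.5000) ≈ 0.7500
After 'quiet': P(compromised) = 0.7·0.7500 / (0.7·0.7500 + 0.9·0.2500) ≈ 0.7000
After 'quiet': P(compromised) = 0.7·0.7000 / (0.7·0.7000 + 0.9·0.3000) ≈ 0.6447
After 'alert': P(compromised) = 0.3·0.6447 / (0.3·0.6447 + 0.1·0.3553) ≈ 0.8448

0.8448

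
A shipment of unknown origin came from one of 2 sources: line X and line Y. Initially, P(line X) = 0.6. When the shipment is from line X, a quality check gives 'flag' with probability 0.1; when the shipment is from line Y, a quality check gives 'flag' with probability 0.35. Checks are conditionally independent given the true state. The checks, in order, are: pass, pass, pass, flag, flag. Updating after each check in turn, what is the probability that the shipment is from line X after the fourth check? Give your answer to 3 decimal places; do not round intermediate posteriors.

After 'pass': P(line X) = 0.9·0.6000 / (0.9·0.6000 + 0.65·0.4000) ≈ 0.6750
After 'pass': P(line X) = 0.9·0.6750 / (0.9·0.6750 + 0.65·0.3250) ≈ 0.7420
After 'pass': P(line X) = 0.9·0.7420 / (0.9·0.7420 + 0.65·0.2580) ≈ 0.7993
After 'flag': P(line X) = 0.1·0.7993 / (0.1·0.7993 + 0.35·0.2007) ≈ 0.5322

0.532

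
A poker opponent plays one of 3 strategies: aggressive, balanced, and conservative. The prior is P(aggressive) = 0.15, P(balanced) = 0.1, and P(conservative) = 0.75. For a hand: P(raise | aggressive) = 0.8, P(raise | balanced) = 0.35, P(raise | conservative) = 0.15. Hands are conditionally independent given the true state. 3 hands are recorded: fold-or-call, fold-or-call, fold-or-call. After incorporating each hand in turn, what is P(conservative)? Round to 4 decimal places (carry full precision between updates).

0.9414

After 'fold-or-call': normaliser = 0.2·0.1500 + 0.65·0.1000 + 0.85·0.7500; P(aggressive) ≈ 0.0410, P(balanced) ≈ 0.0887, P(conservative) ≈ 0.8703
After 'fold-or-call': normaliser = 0.2·0.0410 + 0.65·0.0887 + 0.85·0.8703; P(aggressive) ≈ 0.0102, P(balanced) ≈ 0.0716, P(conservative) ≈ 0.9182
After 'fold-or-call': normaliser = 0.2·0.0102 + 0.65·0.0716 + 0.85·0.9182; P(aggressive) ≈ 0.0025, P(balanced) ≈ 0.0561, P(conservative) ≈ 0.9414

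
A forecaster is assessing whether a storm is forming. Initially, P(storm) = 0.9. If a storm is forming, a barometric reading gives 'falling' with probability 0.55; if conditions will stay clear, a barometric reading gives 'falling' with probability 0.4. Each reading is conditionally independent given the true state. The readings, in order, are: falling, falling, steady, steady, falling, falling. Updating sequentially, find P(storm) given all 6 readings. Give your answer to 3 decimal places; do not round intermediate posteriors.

0.948

Apply Bayes' rule sequentially, carrying P(storm) forward.
After 'falling': P(storm) = 0.55·0.9000 / (0.55·0.9000 + 0.4·0.1000) ≈ 0.9252
After 'falling': P(storm) = 0.55·0.9252 / (0.55·0.9252 + 0.4·0.0748) ≈ 0.9445
After 'steady': P(storm) = 0.45·0.9445 / (0.45·0.9445 + 0.6·0.0555) ≈ 0.9273
After 'steady': P(storm) = 0.45·0.9273 / (0.45·0.9273 + 0.6·0.0727) ≈ 0.9054
After 'falling': P(storm) = 0.55·0.9054 / (0.55·0.9054 + 0.4·0.0946) ≈ 0.9294
After 'falling': P(storm) = 0.55·0.9294 / (0.55·0.9294 + 0.4·0.0706) ≈ 0.9476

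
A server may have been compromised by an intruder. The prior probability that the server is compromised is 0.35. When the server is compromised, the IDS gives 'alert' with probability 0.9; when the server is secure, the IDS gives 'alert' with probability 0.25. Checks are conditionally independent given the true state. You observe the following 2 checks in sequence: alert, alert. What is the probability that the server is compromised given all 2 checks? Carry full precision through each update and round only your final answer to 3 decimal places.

After 'alert': P(compromised) = 0.9·0.3500 / (0.9·0.3500 + 0.25·0.6500) ≈ 0.6597
After 'alert': P(compromised) = 0.9·0.6597 / (0.9·0.6597 + 0.25·0.3403) ≈ 0.8747

0.875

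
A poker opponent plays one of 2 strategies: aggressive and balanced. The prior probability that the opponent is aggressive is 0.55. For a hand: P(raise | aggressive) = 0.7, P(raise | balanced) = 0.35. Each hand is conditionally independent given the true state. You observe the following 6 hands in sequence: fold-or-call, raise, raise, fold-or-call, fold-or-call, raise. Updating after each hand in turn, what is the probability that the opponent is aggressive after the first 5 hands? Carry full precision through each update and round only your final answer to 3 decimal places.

0.325

After 'fold-or-call': P(aggressive) = 0.3·0.5500 / (0.3·0.5500 + 0.65·0.4500) ≈ 0.3607
After 'raise': P(aggressive) = 0.7·0.3607 / (0.7·0.3607 + 0.35·0.6393) ≈ 0.5301
After 'raise': P(aggressive) = 0.7·0.5301 / (0.7·0.5301 + 0.35·0.4699) ≈ 0.6929
After 'fold-or-call': P(aggressive) = 0.3·0.6929 / (0.3·0.6929 + 0.65·0.3071) ≈ 0.5101
After 'fold-or-call': P(aggressive) = 0.3·0.5101 / (0.3·0.5101 + 0.65·0.4899) ≈ 0.3246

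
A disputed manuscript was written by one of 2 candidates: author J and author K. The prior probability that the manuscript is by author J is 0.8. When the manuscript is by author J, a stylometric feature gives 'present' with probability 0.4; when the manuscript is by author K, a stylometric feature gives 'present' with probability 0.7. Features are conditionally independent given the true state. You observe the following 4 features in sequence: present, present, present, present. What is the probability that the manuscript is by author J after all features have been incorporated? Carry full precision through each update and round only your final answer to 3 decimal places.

0.299

After 'present': P(author J) = 0.4·0.8000 / (0.4·0.8000 + 0.7·0.2000) ≈ 0.6957
After 'present': P(author J) = 0.4·0.6957 / (0.4·0.6957 + 0.7·0.3043) ≈ 0.5664
After 'present': P(author J) = 0.4·0.5664 / (0.4·0.5664 + 0.7·0.4336) ≈ 0.4274
After 'present': P(author J) = 0.4·0.4274 / (0.4·0.4274 + 0.7·0.5726) ≈ 0.2990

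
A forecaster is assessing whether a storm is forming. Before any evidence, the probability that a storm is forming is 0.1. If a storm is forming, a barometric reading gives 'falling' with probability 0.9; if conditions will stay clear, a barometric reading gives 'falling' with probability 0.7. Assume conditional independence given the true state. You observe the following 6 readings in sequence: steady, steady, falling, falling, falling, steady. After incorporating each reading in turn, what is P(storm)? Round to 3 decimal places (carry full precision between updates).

0.009

Each posterior becomes the prior for the next update.
After 'steady': P(storm) = 0.1·0.1000 / (0.1·0.1000 + 0.3·0.9000) ≈ 0.0357
After 'steady': P(storm) = 0.1·0.0357 / (0.1·0.0357 + 0.3·0.9643) ≈ 0.0122
After 'falling': P(storm) = 0.9·0.0122 / (0.9·0.0122 + 0.7·0.9878) ≈ 0.0156
After 'falling': P(storm) = 0.9·0.0156 / (0.9·0.0156 + 0.7·0.9844) ≈ 0.0200
After 'falling': P(storm) = 0.9·0.0200 / (0.9·0.0200 + 0.7·0.9800) ≈ 0.0256
After 'steady': P(storm) = 0.1·0.0256 / (0.1·0.0256 + 0.3·0.9744) ≈ 0.0087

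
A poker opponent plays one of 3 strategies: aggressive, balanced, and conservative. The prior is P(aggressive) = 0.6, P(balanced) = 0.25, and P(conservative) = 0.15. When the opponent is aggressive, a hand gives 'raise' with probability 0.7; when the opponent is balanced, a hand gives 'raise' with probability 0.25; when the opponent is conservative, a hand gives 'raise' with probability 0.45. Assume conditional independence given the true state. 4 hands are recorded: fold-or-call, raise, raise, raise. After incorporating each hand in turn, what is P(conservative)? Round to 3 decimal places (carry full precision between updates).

0.104

After 'fold-or-call': normaliser = 0.3·0.6000 + 0.75·0.2500 + 0.55·0.1500; P(aggressive) ≈ 0.4000, P(balanced) ≈ 0.4167, P(conservative) ≈ 0.1833
After 'raise': normaliser = 0.7·0.4000 + 0.25·0.4167 + 0.45·0.1833; P(aggressive) ≈ 0.6000, P(balanced) ≈ 0.2232, P(conservative) ≈ 0.1768
After 'raise': normaliser = 0.7·0.6000 + 0.25·0.2232 + 0.45·0.1768; P(aggressive) ≈ 0.7563, P(balanced) ≈ 0.1005, P(conservative) ≈ 0.1432
After 'raise': normaliser = 0.7·0.7563 + 0.25·0.1005 + 0.45·0.1432; P(aggressive) ≈ 0.8553, P(balanced) ≈ 0.0406, P(conservative) ≈ 0.1041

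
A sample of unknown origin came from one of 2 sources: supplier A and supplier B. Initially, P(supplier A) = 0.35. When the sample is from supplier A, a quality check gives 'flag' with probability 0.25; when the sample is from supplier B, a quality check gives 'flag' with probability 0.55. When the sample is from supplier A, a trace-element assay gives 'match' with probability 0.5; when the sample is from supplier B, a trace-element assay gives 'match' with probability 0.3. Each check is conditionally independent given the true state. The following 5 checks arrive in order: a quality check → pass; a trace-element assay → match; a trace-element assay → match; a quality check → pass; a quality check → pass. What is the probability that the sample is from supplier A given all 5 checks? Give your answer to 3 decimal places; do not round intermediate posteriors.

After a quality check='pass': P(supplier A) = 0.75·0.3500 / (0.75·0.3500 + 0.45·0.6500) ≈ 0.4730
After a trace-element assay='match': P(supplier A) = 0.5·0.4730 / (0.5·0.4730 + 0.3·0.5270) ≈ 0.5993
After a trace-element assay='match': P(supplier A) = 0.5·0.5993 / (0.5·0.5993 + 0.3·0.4007) ≈ 0.7137
After a quality check='pass': P(supplier A) = 0.75·0.7137 / (0.75·0.7137 + 0.45·0.2863) ≈ 0.8060
After a quality check='pass': P(supplier A) = 0.75·0.8060 / (0.75·0.8060 + 0.45·0.1940) ≈ 0.8738

0.874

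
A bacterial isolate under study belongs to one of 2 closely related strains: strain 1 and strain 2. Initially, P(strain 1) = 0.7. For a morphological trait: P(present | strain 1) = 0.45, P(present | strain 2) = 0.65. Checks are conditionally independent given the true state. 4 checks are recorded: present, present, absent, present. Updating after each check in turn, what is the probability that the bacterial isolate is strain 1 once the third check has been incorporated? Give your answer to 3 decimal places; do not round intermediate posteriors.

0.637

After 'present': P(strain 1) = 0.45·0.7000 / (0.45·0.7000 + 0.65·0.3000) ≈ 0.6176
After 'present': P(strain 1) = 0.45·0.6176 / (0.45·0.6176 + 0.65·0.3824) ≈ 0.5279
After 'absent': P(strain 1) = 0.55·0.5279 / (0.55·0.5279 + 0.35·0.4721) ≈ 0.6373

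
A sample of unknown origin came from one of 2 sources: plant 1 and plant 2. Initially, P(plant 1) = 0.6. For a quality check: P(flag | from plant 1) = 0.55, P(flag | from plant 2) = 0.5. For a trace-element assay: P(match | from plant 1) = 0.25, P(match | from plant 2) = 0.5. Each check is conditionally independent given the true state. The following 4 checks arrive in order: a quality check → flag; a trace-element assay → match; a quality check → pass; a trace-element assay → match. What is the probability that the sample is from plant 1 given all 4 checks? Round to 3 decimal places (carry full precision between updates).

After a quality check='flag': P(plant 1) = 0.55·0.6000 / (0.55·0.6000 + 0.5·0.4000) ≈ 0.6226
After a trace-element assay='match': P(plant 1) = 0.25·0.6226 / (0.25·0.6226 + 0.5·0.3774) ≈ 0.4521
After a quality check='pass': P(plant 1) = 0.45·0.4521 / (0.45·0.4521 + 0.5·0.5479) ≈ 0.4261
After a trace-element assay='match': P(plant 1) = 0.25·0.4261 / (0.25·0.4261 + 0.5·0.5739) ≈ 0.2707

0.271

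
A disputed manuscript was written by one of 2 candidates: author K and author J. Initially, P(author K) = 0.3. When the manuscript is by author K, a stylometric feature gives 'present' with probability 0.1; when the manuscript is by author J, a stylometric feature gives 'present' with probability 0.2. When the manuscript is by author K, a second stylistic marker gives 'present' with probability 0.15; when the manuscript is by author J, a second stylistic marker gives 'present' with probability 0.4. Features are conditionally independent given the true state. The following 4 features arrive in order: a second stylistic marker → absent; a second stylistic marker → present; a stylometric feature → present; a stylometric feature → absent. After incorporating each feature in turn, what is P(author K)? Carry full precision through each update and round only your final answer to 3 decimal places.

0.114

After a second stylistic marker='absent': P(author K) = 0.85·0.3000 / (0.85·0.3000 + 0.6·0.7000) ≈ 0.3778
After a second stylistic marker='present': P(author K) = 0.15·0.3778 / (0.15·0.3778 + 0.4·0.6222) ≈ 0.1855
After a stylometric feature='present': P(author K) = 0.1·0.1855 / (0.1·0.1855 + 0.2·0.8145) ≈ 0.1022
After a stylometric feature='absent': P(author K) = 0.9·0.1022 / (0.9·0.1022 + 0.8·0.8978) ≈ 0.1135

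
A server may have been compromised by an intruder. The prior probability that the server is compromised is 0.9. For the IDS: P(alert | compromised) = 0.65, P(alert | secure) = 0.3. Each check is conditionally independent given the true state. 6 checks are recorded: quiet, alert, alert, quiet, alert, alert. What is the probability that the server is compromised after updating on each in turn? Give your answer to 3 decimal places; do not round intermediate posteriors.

0.980

After 'quiet': P(compromised) = 0.35·0.9000 / (0.35·0.9000 + 0.7·0.1000) ≈ 0.8182
After 'alert': P(compromised) = 0.65·0.8182 / (0.65·0.8182 + 0.3·0.1818) ≈ 0.9070
After 'alert': P(compromised) = 0.65·0.9070 / (0.65·0.9070 + 0.3·0.0930) ≈ 0.9548
After 'quiet': P(compromised) = 0.35·0.9548 / (0.35·0.9548 + 0.7·0.0452) ≈ 0.9135
After 'alert': P(compromised) = 0.65·0.9135 / (0.65·0.9135 + 0.3·0.0865) ≈ 0.9581
After 'alert': P(compromised) = 0.65·0.9581 / (0.65·0.9581 + 0.3·0.0419) ≈ 0.9802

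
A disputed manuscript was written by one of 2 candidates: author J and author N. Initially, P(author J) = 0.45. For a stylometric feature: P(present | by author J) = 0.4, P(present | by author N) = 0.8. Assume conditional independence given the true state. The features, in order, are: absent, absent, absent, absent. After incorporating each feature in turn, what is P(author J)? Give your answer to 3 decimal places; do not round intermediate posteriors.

0.985

After 'absent': P(author J) = 0.6·0.4500 / (0.6·0.4500 + 0.2·0.5500) ≈ 0.7105
After 'absent': P(author J) = 0.6·0.7105 / (0.6·0.7105 + 0.2·0.2895) ≈ 0.8804
After 'absent': P(author J) = 0.6·0.8804 / (0.6·0.8804 + 0.2·0.1196) ≈ 0.9567
After 'absent': P(author J) = 0.6·0.9567 / (0.6·0.9567 + 0.2·0.0433) ≈ 0.9851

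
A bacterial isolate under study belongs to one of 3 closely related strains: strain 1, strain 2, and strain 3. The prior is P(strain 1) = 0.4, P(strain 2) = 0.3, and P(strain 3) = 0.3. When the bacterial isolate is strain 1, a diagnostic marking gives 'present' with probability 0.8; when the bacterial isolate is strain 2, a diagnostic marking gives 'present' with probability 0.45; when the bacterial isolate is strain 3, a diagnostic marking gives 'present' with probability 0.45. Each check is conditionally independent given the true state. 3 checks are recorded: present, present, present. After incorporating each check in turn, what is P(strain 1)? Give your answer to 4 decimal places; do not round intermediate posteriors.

After 'present': normaliser = 0.8·0.4000 + 0.45·0.3000 + 0.45·0.3000; P(strain 1) ≈ 0.5424, P(strain 2) ≈ 0.2288, P(strain 3) ≈ 0.2288
After 'present': normaliser = 0.8·0.5424 + 0.45·0.2288 + 0.45·0.2288; P(strain 1) ≈ 0.6781, P(strain 2) ≈ 0.1609, P(strain 3) ≈ 0.1609
After 'present': normaliser = 0.8·0.6781 + 0.45·0.1609 + 0.45·0.1609; P(strain 1) ≈ 0.7893, P(strain 2) ≈ 0.1054, P(strain 3) ≈ 0.1054

0.7893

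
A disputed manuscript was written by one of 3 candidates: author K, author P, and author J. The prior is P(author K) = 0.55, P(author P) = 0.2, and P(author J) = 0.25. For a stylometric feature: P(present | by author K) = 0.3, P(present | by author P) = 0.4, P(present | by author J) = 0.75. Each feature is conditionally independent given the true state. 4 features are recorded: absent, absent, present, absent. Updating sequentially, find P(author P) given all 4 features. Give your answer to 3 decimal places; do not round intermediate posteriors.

0.225

Each posterior becomes the prior for the next update.
After 'absent': normaliser = 0.7·0.5500 + 0.6·0.2000 + 0.25·0.2500; P(author K) ≈ 0.6784, P(author P) ≈ 0.2115, P(author J) ≈ 0.1101
After 'absent': normaliser = 0.7·0.6784 + 0.6·0.2115 + 0.25·0.1101; P(author K) ≈ 0.7546, P(author P) ≈ 0.2016, P(author J) ≈ 0.0438
After 'present': normaliser = 0.3·0.7546 + 0.4·0.2016 + 0.75·0.0438; P(author K) ≈ 0.6662, P(author P) ≈ 0.2373, P(author J) ≈ 0.0966
After 'absent': normaliser = 0.7·0.6662 + 0.6·0.2373 + 0.25·0.0966; P(author K) ≈ 0.7369, P(author P) ≈ 0.2250, P(author J) ≈ 0.0381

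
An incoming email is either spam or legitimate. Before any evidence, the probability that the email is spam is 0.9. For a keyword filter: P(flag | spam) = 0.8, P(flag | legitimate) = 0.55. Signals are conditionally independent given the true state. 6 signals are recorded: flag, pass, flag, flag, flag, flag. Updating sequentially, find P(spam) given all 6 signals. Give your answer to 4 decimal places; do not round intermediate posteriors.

0.9630

Apply Bayes' rule sequentially, carrying P(spam) forward.
After 'flag': P(spam) = 0.8·0.9000 / (0.8·0.9000 + 0.55·0.1000) ≈ 0.9290
After 'pass': P(spam) = 0.2·0.9290 / (0.2·0.9290 + 0.45·0.0710) ≈ 0.8533
After 'flag': P(spam) = 0.8·0.8533 / (0.8·0.8533 + 0.55·0.1467) ≈ 0.8943
After 'flag': P(spam) = 0.8·0.8943 / (0.8·0.8943 + 0.55·0.1057) ≈ 0.9249
After 'flag': P(spam) = 0.8·0.9249 / (0.8·0.9249 + 0.55·0.0751) ≈ 0.9471
After 'flag': P(spam) = 0.8·0.9471 / (0.8·0.9471 + 0.55·0.0529) ≈ 0.9630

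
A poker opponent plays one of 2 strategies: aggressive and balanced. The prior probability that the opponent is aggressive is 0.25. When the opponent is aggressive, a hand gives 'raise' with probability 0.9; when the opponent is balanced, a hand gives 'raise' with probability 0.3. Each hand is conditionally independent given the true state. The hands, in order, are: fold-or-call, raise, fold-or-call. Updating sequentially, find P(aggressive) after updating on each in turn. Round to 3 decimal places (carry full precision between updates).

Apply Bayes' rule sequentially, carrying P(aggressive) forward.
After 'fold-or-call': P(aggressive) = 0.1·0.2500 / (0.1·0.2500 + 0.7·0.7500) ≈ 0.0455
After 'raise': P(aggressive) = 0.9·0.0455 / (0.9·0.0455 + 0.3·0.9545) ≈ 0.1250
After 'fold-or-call': P(aggressive) = 0.1·0.1250 / (0.1·0.1250 + 0.7·0.8750) ≈ 0.0200

0.020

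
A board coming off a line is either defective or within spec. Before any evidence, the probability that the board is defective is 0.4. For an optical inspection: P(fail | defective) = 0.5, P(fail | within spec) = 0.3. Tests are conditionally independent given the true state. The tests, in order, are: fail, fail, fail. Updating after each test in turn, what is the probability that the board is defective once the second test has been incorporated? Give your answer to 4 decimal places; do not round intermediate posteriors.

0.6494

Apply Bayes' rule sequentially, carrying P(defective) forward.
After 'fail': P(defective) = 0.5·0.4000 / (0.5·0.4000 + 0.3·0.6000) ≈ 0.5263
After 'fail': P(defective) = 0.5·0.5263 / (0.5·0.5263 + 0.3·0.4737) ≈ 0.6494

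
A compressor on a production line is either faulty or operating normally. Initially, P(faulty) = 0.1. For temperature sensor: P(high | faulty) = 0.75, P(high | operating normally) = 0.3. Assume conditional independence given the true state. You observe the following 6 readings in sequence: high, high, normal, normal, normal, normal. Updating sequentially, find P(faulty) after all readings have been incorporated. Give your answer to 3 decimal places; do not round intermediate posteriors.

After 'high': P(faulty) = 0.75·0.1000 / (0.75·0.1000 + 0.3·0.9000) ≈ 0.2174
After 'high': P(faulty) = 0.75·0.2174 / (0.75·0.2174 + 0.3·0.7826) ≈ 0.4098
After 'normal': P(faulty) = 0.25·0.4098 / (0.25·0.4098 + 0.7·0.5902) ≈ 0.1987
After 'normal': P(faulty) = 0.25·0.1987 / (0.25·0.1987 + 0.7·0.8013) ≈ 0.0814
After 'normal': P(faulty) = 0.25·0.0814 / (0.25·0.0814 + 0.7·0.9186) ≈ 0.0307
After 'normal': P(faulty) = 0.25·0.0307 / (0.25·0.0307 + 0.7·0.9693) ≈ 0.0112

0.011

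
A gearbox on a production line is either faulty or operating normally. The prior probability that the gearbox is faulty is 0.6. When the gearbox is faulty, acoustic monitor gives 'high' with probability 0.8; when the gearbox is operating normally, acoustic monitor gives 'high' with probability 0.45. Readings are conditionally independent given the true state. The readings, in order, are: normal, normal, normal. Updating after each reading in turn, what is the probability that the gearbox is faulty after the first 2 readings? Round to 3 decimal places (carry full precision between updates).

0.166

Apply Bayes' rule sequentially, carrying P(faulty) forward.
After 'normal': P(faulty) = 0.2·0.6000 / (0.2·0.6000 + 0.55·0.4000) ≈ 0.3529
After 'normal': P(faulty) = 0.2·0.3529 / (0.2·0.3529 + 0.55·0.6471) ≈ 0.1655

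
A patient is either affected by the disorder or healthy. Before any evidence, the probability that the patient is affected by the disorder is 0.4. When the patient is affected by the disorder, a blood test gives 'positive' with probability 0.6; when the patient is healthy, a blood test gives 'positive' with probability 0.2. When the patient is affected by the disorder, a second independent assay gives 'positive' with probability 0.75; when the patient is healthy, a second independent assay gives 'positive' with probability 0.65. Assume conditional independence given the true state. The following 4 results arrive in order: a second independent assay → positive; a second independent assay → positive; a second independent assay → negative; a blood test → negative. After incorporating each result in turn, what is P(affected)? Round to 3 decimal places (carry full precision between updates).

After a second independent assay='positive': P(affected) = 0.75·0.4000 / (0.75·0.4000 + 0.65·0.6000) ≈ 0.4348
After a second independent assay='positive': P(affected) = 0.75·0.4348 / (0.75·0.4348 + 0.65·0.5652) ≈ 0.4702
After a second independent assay='negative': P(affected) = 0.25·0.4702 / (0.25·0.4702 + 0.35·0.5298) ≈ 0.3880
After a blood test='negative': P(affected) = 0.4·0.3880 / (0.4·0.3880 + 0.8·0.6120) ≈ 0.2407

0.241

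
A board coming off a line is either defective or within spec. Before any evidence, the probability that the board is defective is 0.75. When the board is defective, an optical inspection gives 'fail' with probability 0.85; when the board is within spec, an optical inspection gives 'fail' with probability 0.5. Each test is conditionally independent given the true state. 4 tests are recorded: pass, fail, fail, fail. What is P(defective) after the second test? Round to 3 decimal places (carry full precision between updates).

Each posterior becomes the prior for the next update.
After 'pass': P(defective) = 0.15·0.7500 / (0.15·0.7500 + 0.5·0.2500) ≈ 0.4737
After 'fail': P(defective) = 0.85·0.4737 / (0.85·0.4737 + 0.5·0.5263) ≈ 0.6047

0.605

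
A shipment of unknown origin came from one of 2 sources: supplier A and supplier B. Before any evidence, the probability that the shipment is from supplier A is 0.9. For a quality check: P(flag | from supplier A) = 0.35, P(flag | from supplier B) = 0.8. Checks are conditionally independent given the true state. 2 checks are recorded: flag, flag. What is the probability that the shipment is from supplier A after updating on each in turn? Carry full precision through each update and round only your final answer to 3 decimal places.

After 'flag': P(supplier A) = 0.35·0.9000 / (0.35·0.9000 + 0.8·0.1000) ≈ 0.7975
After 'flag': P(supplier A) = 0.35·0.7975 / (0.35·0.7975 + 0.8·0.2025) ≈ 0.6327

0.633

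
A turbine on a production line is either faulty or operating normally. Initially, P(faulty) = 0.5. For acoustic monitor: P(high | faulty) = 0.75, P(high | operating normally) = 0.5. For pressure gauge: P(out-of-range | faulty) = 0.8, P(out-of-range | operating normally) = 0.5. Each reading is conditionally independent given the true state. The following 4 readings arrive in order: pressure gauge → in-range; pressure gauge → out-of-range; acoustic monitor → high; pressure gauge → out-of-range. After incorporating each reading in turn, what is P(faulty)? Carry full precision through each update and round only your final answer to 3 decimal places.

0.606

After pressure gauge='in-range': P(faulty) = 0.2·0.5000 / (0.2·0.5000 + 0.5·0.5000) ≈ 0.2857
After pressure gauge='out-of-range': P(faulty) = 0.8·0.2857 / (0.8·0.2857 + 0.5·0.7143) ≈ 0.3902
After acoustic monitor='high': P(faulty) = 0.75·0.3902 / (0.75·0.3902 + 0.5·0.6098) ≈ 0.4898
After pressure gauge='out-of-range': P(faulty) = 0.8·0.4898 / (0.8·0.4898 + 0.5·0.5102) ≈ 0.6057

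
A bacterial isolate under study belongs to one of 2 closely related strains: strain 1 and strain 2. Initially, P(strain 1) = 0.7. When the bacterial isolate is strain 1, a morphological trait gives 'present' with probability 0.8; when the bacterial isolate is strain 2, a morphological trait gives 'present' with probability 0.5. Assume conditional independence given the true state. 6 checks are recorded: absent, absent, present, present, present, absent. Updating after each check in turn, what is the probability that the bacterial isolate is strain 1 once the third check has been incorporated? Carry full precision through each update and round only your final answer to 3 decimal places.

0.374

After 'absent': P(strain 1) = 0.2·0.7000 / (0.2·0.7000 + 0.5·0.3000) ≈ 0.4828
After 'absent': P(strain 1) = 0.2·0.4828 / (0.2·0.4828 + 0.5·0.5172) ≈ 0.2718
After 'present': P(strain 1) = 0.8·0.2718 / (0.8·0.2718 + 0.5·0.7282) ≈ 0.3740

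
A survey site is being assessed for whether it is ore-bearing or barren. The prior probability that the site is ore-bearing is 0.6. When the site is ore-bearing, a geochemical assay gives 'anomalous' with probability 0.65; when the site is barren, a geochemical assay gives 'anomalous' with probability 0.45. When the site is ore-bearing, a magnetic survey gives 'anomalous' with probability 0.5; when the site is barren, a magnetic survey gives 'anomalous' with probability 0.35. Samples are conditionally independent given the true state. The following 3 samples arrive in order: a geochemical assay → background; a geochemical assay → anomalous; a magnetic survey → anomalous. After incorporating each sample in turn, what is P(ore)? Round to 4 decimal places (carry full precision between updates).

0.6633

After a geochemical assay='background': P(ore) = 0.35·0.6000 / (0.35·0.6000 + 0.55·0.4000) ≈ 0.4884
After a geochemical assay='anomalous': P(ore) = 0.65·0.4884 / (0.65·0.4884 + 0.45·0.5116) ≈ 0.5796
After a magnetic survey='anomalous': P(ore) = 0.5·0.5796 / (0.5·0.5796 + 0.35·0.4204) ≈ 0.6633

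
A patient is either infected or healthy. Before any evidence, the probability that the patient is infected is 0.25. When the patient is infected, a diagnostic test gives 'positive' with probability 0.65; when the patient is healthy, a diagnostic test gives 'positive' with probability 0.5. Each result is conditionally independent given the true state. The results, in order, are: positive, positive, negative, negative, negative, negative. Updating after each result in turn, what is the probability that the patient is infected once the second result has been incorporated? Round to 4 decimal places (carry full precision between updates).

Each posterior becomes the prior for the next update.
After 'positive': P(infected) = 0.65·0.2500 / (0.65·0.2500 + 0.5·0.7500) ≈ 0.3023
After 'positive': P(infected) = 0.65·0.3023 / (0.65·0.3023 + 0.5·0.6977) ≈ 0.3603

0.3603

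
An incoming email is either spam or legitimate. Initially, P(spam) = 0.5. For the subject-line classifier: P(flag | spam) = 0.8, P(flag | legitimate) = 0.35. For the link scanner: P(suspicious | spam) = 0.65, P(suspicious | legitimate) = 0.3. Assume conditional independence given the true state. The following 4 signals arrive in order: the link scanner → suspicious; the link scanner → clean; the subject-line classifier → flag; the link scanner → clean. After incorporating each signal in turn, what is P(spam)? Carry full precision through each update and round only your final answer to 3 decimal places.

0.553

Apply Bayes' rule sequentially, carrying P(spam) forward.
After the link scanner='suspicious': P(spam) = 0.65·0.5000 / (0.65·0.5000 + 0.3·0.5000) ≈ 0.6842
After the link scanner='clean': P(spam) = 0.35·0.6842 / (0.35·0.6842 + 0.7·0.3158) ≈ 0.5200
After the subject-line classifier='flag': P(spam) = 0.8·0.5200 / (0.8·0.5200 + 0.35·0.4800) ≈ 0.7123
After the link scanner='clean': P(spam) = 0.35·0.7123 / (0.35·0.7123 + 0.7·0.2877) ≈ 0.5532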